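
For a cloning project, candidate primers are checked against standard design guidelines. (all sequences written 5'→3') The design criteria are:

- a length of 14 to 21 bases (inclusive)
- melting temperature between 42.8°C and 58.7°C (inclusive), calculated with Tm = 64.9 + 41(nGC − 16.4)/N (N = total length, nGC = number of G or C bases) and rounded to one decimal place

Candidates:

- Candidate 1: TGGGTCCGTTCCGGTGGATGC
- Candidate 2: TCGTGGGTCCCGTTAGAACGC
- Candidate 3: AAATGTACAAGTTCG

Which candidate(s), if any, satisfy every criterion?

Candidate 2 only.

Candidate 1 (21 nt, A=1 T=6 G=9 C=5): length 21 ✓; Tm = 64.9 + 41·(14 − 16.4)/21 = 60.2°C, outside 42.8–58.7°C ✗ — fails.
Candidate 2 (21 nt, A=3 T=5 G=7 C=6): length 21 ✓; Tm = 64.9 + 41·(13 − 16.4)/21 = 58.3°C ✓ — passes.
Candidate 3 (15 nt, A=6 T=4 G=3 C=2): length 15 ✓; Tm = 64.9 + 41·(5 − 16.4)/15 = 33.7°C, outside 42.8–58.7°C ✗ — fails.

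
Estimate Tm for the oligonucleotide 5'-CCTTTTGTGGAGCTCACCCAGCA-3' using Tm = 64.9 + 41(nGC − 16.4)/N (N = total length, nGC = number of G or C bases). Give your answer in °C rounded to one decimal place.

58.8°C

Base counts: A=4, T=6, G=5, C=8; G+C = 13, N = 23.
Tm = 64.9 + 41·(13 − 16.4)/23 = 64.9 + -139.40/23 = 58.8°C.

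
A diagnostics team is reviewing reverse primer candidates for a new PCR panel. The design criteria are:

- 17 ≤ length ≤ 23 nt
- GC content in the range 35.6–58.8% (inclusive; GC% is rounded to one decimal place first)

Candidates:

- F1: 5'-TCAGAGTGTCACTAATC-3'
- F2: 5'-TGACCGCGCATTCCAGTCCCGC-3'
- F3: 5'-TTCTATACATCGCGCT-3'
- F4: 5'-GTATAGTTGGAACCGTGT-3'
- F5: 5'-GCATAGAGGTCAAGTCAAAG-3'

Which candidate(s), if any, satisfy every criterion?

F1 (17 nt, A=5 T=5 G=3 C=4): length 17 ✓; GC 7/17 = 41.2% ✓ — passes.
F2 (22 nt, A=3 T=4 G=5 C=10): length 22 ✓; GC 15/22 = 68.2%, outside 35.6–58.8% ✗ — fails.
F3 (16 nt, A=3 T=6 G=2 C=5): length 16, outside 17–23 ✗; GC 7/16 = 43.8% ✓ — fails.
F4 (18 nt, A=4 T=6 G=6 C=2): length 18 ✓; GC 8/18 = 44.4% ✓ — passes.
F5 (20 nt, A=8 T=3 G=6 C=3): length 20 ✓; GC 9/20 = 45.0% ✓ — passes.

F1, F4 and F5.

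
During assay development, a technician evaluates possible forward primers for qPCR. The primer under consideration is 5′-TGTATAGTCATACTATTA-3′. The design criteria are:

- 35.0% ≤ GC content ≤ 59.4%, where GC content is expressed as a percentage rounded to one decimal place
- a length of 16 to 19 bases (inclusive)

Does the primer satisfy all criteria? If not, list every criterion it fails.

Base counts: A=6, T=8, G=2, C=2 (length 18).
GC content: GC 4/18 = 22.2%, outside 35.0–59.4% ✗
length: length 18 ✓

Fails: GC content.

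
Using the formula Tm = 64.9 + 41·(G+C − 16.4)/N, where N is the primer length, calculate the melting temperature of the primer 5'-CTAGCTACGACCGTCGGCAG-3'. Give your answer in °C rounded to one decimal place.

57.9°C

Base counts: A=4, T=3, G=6, C=7; G+C = 13, N = 20.
Tm = 64.9 + 41·(13 − 16.4)/20 = 64.9 + -139.40/20 = 57.9°C.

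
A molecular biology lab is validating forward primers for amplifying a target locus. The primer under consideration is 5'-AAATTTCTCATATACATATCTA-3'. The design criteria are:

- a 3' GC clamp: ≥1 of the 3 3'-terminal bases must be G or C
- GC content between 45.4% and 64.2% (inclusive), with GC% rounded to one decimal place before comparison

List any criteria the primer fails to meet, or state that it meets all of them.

Base counts: A=9, T=9, G=0, C=4 (length 22).
GC clamp: 3' end CTA has 1 G/C ✓
GC content: GC 4/22 = 18.2%, outside 45.4–64.2% ✗

Fails: GC content.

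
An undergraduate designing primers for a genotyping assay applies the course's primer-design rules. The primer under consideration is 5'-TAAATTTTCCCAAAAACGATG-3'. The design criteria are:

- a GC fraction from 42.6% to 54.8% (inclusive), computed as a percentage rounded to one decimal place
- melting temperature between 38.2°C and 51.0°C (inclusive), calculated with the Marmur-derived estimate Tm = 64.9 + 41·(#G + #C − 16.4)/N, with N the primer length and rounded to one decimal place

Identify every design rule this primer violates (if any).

Fails: GC content.

Base counts: A=9, T=6, G=2, C=4 (length 21).
GC content: GC 6/21 = 28.6%, outside 42.6–54.8% ✗
Tm: Tm = 64.9 + 41·(6 − 16.4)/21 = 44.6°C ✓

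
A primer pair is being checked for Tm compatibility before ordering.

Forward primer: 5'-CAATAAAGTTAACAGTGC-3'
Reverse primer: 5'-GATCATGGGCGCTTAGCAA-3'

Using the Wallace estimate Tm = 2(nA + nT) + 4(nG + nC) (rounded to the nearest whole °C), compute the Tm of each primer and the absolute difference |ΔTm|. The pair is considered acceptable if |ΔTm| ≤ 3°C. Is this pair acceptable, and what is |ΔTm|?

|ΔTm| = 10°C; the pair is not acceptable.

Forward: A=8 T=4 G=3 C=3 → Tm = 2·12 + 4·6 = 48°C.
Reverse: A=5 T=4 G=6 C=4 → Tm = 2·9 + 4·10 = 58°C.
|ΔTm| = |48 − 58| = 10°C, > 3°C.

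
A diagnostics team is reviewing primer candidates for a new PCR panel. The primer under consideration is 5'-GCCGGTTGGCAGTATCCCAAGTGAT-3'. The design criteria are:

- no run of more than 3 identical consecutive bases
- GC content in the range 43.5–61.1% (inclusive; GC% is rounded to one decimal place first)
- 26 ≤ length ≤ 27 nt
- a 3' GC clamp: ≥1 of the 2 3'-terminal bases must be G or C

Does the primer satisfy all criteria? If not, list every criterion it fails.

Base counts: A=5, T=6, G=8, C=6 (length 25).
homopolymer run: longest run = 3 ✓
GC content: GC 14/25 = 56.0% ✓
length: length 25, outside 26–27 ✗
GC clamp: 3' end AT has 0 G/C, need ≥1 ✗

Fails: length, GC clamp.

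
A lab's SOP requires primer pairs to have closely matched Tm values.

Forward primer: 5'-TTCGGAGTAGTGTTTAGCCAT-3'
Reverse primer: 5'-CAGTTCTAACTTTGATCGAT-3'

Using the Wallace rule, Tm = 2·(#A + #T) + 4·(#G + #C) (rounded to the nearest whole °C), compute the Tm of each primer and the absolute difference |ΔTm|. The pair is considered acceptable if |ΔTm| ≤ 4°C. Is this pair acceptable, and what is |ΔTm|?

|ΔTm| = 6°C; the pair is not acceptable.

Forward: A=4 T=8 G=6 C=3 → Tm = 2·12 + 4·9 = 60°C.
Reverse: A=5 T=8 G=3 C=4 → Tm = 2·13 + 4·7 = 54°C.
|ΔTm| = |60 − 54| = 6°C, > 4°C.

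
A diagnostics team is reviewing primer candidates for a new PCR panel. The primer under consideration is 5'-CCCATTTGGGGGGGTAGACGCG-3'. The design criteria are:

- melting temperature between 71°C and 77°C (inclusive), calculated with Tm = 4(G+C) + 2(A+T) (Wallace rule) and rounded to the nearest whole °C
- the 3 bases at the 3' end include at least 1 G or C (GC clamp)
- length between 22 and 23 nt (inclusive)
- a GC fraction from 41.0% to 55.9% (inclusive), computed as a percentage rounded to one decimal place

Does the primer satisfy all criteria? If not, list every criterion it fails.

Base counts: A=3, T=4, G=10, C=5 (length 22).
Tm: Tm = 2·7 + 4·15 = 74°C ✓
GC clamp: 3' end GCG has 3 G/C ✓
length: length 22 ✓
GC content: GC 15/22 = 68.2%, outside 41.0–55.9% ✗

Fails: GC content.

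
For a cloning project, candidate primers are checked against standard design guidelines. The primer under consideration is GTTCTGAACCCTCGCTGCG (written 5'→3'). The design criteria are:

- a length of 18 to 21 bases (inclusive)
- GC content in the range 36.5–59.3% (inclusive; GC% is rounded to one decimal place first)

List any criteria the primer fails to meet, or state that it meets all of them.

Base counts: A=2, T=5, G=5, C=7 (length 19).
length: length 19 ✓
GC content: GC 12/19 = 63.2%, outside 36.5–59.3% ✗

Fails: GC content.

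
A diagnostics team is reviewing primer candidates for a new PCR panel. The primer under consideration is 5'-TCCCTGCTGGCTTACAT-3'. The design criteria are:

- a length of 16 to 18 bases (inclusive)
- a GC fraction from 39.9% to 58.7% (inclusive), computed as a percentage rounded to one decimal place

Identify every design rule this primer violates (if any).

Base counts: A=2, T=6, G=3, C=6 (length 17).
length: length 17 ✓
GC content: GC 9/17 = 52.9% ✓

Meets all criteria.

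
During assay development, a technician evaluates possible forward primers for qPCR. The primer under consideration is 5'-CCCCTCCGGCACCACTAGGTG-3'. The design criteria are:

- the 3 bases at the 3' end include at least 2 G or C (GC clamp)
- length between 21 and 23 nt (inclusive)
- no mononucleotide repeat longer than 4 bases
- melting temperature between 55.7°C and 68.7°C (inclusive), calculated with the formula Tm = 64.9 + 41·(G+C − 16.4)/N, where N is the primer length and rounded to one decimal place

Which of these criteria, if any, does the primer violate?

Meets all criteria.

Base counts: A=3, T=3, G=5, C=10 (length 21).
GC clamp: 3' end GTG has 2 G/C ✓
length: length 21 ✓
homopolymer run: longest run = 4 ✓
Tm: Tm = 64.9 + 41·(15 − 16.4)/21 = 62.2°C ✓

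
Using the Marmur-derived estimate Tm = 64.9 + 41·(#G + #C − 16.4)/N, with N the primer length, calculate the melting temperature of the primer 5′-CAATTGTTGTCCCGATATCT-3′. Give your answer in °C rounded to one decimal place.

Base counts: A=4, T=8, G=3, C=5; G+C = 8, N = 20.
Tm = 64.9 + 41·(8 − 16.4)/20 = 64.9 + -344.40/20 = 47.7°C.

47.7°C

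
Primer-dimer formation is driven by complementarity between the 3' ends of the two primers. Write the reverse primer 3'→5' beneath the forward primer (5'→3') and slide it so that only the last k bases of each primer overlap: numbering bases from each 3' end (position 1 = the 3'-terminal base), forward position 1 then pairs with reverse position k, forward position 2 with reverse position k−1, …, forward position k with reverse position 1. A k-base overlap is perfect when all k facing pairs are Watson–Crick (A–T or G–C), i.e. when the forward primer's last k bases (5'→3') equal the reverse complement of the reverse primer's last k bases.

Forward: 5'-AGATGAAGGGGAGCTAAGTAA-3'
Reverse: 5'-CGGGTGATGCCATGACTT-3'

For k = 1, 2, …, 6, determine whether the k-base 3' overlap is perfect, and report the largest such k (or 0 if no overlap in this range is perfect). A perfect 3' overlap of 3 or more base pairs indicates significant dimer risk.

Longest perfect overlap: 2 complementary base pairs; below the dimer-risk threshold (threshold 3).

Last 6 bases (5'→3') — forward …AAGTAA, reverse …TGACTT.
Reverse complement of the reverse primer's last 6 bases: AAGTCA; its first k bases are the reverse complement of the reverse primer's last k bases, so a perfect k-base overlap needs the forward primer's last k bases to equal them.
Comparing (forward last k vs required): k=1: A vs A ✓; k=2: AA vs AA ✓; k=3: TAA vs AAG ✗; k=4: GTAA vs AAGT ✗; k=5: AGTAA vs AAGTC ✗; k=6: AAGTAA vs AAGTCA ✗.
Perfect overlaps at k = 1, 2; the largest is 2.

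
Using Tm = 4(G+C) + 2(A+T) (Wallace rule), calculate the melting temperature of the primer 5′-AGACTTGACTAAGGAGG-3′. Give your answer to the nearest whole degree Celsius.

Base counts: A=6, T=3, G=6, C=2 (length 17).
Tm = 2·(6+3) + 4·(6+2) = 2·9 + 4·8 = 18 + 32 = 50°C.

50°C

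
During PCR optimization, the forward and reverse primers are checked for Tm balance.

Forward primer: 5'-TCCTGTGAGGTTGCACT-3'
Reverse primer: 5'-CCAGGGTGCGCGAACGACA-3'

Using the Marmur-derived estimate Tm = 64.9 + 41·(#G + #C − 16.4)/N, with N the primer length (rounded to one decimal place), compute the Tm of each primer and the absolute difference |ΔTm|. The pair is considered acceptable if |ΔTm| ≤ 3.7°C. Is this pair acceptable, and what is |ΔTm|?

Forward: G+C = 9, N = 17 → Tm = 64.9 + 41·(9 − 16.4)/17 = 47.1°C.
Reverse: G+C = 13, N = 19 → Tm = 64.9 + 41·(13 − 16.4)/19 = 57.6°C.
|ΔTm| = |47.1 − 57.6| = 10.5°C, > 3.7°C.

|ΔTm| = 10.5°C; the pair is not acceptable.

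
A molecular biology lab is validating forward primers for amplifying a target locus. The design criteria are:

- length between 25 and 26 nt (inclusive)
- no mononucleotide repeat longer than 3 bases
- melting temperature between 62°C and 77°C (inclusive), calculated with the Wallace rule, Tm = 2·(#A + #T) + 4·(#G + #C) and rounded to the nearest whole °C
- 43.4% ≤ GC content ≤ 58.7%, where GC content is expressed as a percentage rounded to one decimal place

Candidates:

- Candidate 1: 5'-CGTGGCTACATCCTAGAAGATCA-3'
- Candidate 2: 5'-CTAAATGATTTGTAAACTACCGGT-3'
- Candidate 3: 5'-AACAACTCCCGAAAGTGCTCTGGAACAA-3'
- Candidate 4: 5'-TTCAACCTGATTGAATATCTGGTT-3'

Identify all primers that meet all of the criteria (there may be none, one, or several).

None of the candidates satisfy all criteria.

Candidate 1 (23 nt, A=7 T=5 G=5 C=6): length 23, outside 25–26 ✗; longest run = 2 ✓; Tm = 2·12 + 4·11 = 68°C ✓; GC 11/23 = 47.8% ✓ — fails.
Candidate 2 (24 nt, A=8 T=8 G=4 C=4): length 24, outside 25–26 ✗; longest run = 3 ✓; Tm = 2·16 + 4·8 = 64°C ✓; GC 8/24 = 33.3%, outside 43.4–58.7% ✗ — fails.
Candidate 3 (28 nt, A=11 T=4 G=5 C=8): length 28, outside 25–26 ✗; longest run = 3 ✓; Tm = 2·15 + 4·13 = 82°C, outside 62–77°C ✗; GC 13/28 = 46.4% ✓ — fails.
Candidate 4 (24 nt, A=6 T=10 G=4 C=4): length 24, outside 25–26 ✗; longest run = 2 ✓; Tm = 2·16 + 4·8 = 64°C ✓; GC 8/24 = 33.3%, outside 43.4–58.7% ✗ — fails.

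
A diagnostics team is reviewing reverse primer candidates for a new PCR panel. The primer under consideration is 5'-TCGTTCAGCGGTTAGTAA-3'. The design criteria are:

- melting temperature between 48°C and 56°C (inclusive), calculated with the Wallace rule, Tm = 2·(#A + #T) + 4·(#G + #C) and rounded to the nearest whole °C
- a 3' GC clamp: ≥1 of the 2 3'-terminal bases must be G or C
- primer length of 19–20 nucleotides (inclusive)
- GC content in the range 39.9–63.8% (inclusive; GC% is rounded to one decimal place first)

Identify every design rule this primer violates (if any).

Fails: GC clamp, length.

Base counts: A=4, T=6, G=5, C=3 (length 18).
Tm: Tm = 2·10 + 4·8 = 52°C ✓
GC clamp: 3' end AA has 0 G/C, need ≥1 ✗
length: length 18, outside 19–20 ✗
GC content: GC 8/18 = 44.4% ✓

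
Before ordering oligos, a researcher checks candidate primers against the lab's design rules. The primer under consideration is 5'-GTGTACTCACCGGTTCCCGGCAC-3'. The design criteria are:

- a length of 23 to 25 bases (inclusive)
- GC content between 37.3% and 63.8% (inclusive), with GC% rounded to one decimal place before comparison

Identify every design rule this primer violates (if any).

Base counts: A=3, T=5, G=6, C=9 (length 23).
length: length 23 ✓
GC content: GC 15/23 = 65.2%, outside 37.3–63.8% ✗

Fails: GC content.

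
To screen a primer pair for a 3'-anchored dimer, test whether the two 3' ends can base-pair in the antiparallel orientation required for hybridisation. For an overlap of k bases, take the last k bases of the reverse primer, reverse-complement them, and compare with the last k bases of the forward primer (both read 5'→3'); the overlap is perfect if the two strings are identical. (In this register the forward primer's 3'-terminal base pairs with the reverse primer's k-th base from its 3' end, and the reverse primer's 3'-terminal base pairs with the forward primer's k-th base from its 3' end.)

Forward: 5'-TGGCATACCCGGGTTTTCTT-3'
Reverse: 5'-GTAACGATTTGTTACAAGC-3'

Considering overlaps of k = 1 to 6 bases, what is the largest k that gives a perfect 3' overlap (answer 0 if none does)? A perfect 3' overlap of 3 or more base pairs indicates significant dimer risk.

Last 6 bases (5'→3') — forward …TTTCTT, reverse …ACAAGC.
Reverse complement of the reverse primer's last 6 bases: GCTTGT; its first k bases are the reverse complement of the reverse primer's last k bases, so a perfect k-base overlap needs the forward primer's last k bases to equal them.
Comparing (forward last k vs required): k=1: T vs G ✗; k=2: TT vs GC ✗; k=3: CTT vs GCT ✗; k=4: TCTT vs GCTT ✗; k=5: TTCTT vs GCTTG ✗; k=6: TTTCTT vs GCTTGT ✗.
No overlap length from 1 to 6 is perfect, so the longest perfect 3' overlap is 0.

Longest perfect overlap: 0 complementary base pairs; below the dimer-risk threshold (threshold 3).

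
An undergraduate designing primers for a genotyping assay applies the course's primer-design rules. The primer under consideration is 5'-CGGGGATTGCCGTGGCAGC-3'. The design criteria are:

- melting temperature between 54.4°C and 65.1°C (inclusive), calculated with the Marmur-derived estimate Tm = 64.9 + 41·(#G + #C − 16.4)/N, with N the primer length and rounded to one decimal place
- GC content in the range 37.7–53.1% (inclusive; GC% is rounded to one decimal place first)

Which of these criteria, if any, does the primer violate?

Base counts: A=2, T=3, G=9, C=5 (length 19).
Tm: Tm = 64.9 + 41·(14 − 16.4)/19 = 59.7°C ✓
GC content: GC 14/19 = 73.7%, outside 37.7–53.1% ✗

Fails: GC content.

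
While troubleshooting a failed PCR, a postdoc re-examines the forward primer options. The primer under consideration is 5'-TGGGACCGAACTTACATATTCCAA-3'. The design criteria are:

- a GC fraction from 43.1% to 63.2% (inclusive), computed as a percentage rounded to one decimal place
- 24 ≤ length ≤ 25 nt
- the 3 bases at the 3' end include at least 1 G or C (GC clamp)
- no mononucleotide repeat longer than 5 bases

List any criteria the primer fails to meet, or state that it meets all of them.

Base counts: A=8, T=6, G=4, C=6 (length 24).
GC content: GC 10/24 = 41.7%, outside 43.1–63.2% ✗
length: length 24 ✓
GC clamp: 3' end CAA has 1 G/C ✓
homopolymer run: longest run = 3 ✓

Fails: GC content.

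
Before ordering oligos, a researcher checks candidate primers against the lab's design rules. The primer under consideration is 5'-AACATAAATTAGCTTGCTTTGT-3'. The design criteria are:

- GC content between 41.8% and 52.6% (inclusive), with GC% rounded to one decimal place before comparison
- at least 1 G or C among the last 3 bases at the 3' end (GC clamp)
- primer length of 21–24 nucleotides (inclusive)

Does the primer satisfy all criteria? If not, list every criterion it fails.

Fails: GC content.

Base counts: A=7, T=9, G=3, C=3 (length 22).
GC content: GC 6/22 = 27.3%, outside 41.8–52.6% ✗
GC clamp: 3' end TGT has 1 G/C ✓
length: length 22 ✓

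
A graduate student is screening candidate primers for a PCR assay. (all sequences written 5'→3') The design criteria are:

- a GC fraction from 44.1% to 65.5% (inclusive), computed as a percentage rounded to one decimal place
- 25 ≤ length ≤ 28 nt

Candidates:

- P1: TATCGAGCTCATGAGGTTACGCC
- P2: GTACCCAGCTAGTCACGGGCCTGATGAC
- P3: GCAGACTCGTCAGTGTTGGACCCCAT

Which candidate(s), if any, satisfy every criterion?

P2 and P3.

P1 (23 nt, A=5 T=6 G=6 C=6): GC 12/23 = 52.2% ✓; length 23, outside 25–28 ✗ — fails.
P2 (28 nt, A=6 T=5 G=8 C=9): GC 17/28 = 60.7% ✓; length 28 ✓ — passes.
P3 (26 nt, A=5 T=6 G=7 C=8): GC 15/26 = 57.7% ✓; length 26 ✓ — passes.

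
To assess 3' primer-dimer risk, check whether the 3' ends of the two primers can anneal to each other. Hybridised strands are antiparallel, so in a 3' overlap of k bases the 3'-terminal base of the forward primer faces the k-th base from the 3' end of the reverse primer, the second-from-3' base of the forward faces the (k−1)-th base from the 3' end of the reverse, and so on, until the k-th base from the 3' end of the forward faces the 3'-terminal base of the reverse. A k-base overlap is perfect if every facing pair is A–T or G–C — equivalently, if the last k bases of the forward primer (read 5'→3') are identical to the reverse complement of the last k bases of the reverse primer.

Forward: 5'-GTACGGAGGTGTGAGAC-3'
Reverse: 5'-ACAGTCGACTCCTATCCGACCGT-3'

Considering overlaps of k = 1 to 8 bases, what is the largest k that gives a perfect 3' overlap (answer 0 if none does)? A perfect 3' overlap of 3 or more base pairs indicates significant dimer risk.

Last 8 bases (5'→3') — forward …TGTGAGAC, reverse …CCGACCGT.
Reverse complement of the reverse primer's last 8 bases: ACGGTCGG; its first k bases are the reverse complement of the reverse primer's last k bases, so a perfect k-base overlap needs the forward primer's last k bases to equal them.
Comparing (forward last k vs required): k=1: C vs A ✗; k=2: AC vs AC ✓; k=3: GAC vs ACG ✗; k=4: AGAC vs ACGG ✗; k=5: GAGAC vs ACGGT ✗; k=6: TGAGAC vs ACGGTC ✗; k=7: GTGAGAC vs ACGGTCG ✗; k=8: TGTGAGAC vs ACGGTCGG ✗.
Only k = 2 is perfect, so the longest perfect 3' overlap is 2.

Longest perfect overlap: 2 complementary base pairs; below the dimer-risk threshold (threshold 3).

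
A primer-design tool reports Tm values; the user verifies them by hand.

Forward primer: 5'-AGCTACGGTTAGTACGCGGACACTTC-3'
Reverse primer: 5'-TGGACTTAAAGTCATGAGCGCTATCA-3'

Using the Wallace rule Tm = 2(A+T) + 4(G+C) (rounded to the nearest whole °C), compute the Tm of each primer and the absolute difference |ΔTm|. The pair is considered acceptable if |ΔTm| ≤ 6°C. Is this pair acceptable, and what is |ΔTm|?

|ΔTm| = 6°C; the pair is acceptable.

Forward: A=6 T=6 G=7 C=7 → Tm = 2·12 + 4·14 = 80°C.
Reverse: A=8 T=7 G=6 C=5 → Tm = 2·15 + 4·11 = 74°C.
|ΔTm| = |80 − 74| = 6°C, ≤ 6°C.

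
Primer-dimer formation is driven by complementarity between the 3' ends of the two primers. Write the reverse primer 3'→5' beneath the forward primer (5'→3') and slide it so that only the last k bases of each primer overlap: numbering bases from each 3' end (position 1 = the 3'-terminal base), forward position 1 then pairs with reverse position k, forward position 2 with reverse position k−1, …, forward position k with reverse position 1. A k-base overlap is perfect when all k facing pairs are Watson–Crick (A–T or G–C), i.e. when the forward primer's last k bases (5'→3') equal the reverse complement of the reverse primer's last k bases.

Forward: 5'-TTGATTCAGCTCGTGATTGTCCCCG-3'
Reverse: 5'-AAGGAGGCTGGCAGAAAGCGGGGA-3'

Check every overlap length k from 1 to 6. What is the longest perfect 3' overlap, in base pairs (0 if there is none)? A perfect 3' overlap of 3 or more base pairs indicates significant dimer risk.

Last 6 bases (5'→3') — forward …TCCCCG, reverse …CGGGGA.
Reverse complement of the reverse primer's last 6 bases: TCCCCG; its first k bases are the reverse complement of the reverse primer's last k bases, so a perfect k-base overlap needs the forward primer's last k bases to equal them.
Comparing (forward last k vs required): k=1: G vs T ✗; k=2: CG vs TC ✗; k=3: CCG vs TCC ✗; k=4: CCCG vs TCCC ✗; k=5: CCCCG vs TCCCC ✗; k=6: TCCCCG vs TCCCCG ✓.
Only k = 6 is perfect, so the longest perfect 3' overlap is 6.

Longest perfect overlap: 6 complementary base pairs; significant dimer risk (threshold 3).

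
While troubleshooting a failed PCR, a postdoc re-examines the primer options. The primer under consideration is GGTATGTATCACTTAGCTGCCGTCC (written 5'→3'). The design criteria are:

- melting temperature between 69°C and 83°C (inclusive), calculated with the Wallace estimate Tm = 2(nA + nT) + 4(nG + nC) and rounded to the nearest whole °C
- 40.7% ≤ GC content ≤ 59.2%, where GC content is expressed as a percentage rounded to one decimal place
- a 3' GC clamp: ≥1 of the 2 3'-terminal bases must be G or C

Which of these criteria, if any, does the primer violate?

Base counts: A=4, T=8, G=6, C=7 (length 25).
Tm: Tm = 2·12 + 4·13 = 76°C ✓
GC content: GC 13/25 = 52.0% ✓
GC clamp: 3' end CC has 2 G/C ✓

Meets all criteria.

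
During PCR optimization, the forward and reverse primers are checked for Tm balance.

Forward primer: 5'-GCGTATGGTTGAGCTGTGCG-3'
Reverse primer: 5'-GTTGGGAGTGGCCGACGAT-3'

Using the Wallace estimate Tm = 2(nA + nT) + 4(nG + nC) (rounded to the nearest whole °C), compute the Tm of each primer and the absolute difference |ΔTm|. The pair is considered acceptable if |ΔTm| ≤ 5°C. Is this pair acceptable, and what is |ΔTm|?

|ΔTm| = 2°C; the pair is acceptable.

Forward: A=2 T=6 G=9 C=3 → Tm = 2·8 + 4·12 = 64°C.
Reverse: A=3 T=4 G=9 C=3 → Tm = 2·7 + 4·12 = 62°C.
|ΔTm| = |64 − 62| = 2°C, ≤ 5°C.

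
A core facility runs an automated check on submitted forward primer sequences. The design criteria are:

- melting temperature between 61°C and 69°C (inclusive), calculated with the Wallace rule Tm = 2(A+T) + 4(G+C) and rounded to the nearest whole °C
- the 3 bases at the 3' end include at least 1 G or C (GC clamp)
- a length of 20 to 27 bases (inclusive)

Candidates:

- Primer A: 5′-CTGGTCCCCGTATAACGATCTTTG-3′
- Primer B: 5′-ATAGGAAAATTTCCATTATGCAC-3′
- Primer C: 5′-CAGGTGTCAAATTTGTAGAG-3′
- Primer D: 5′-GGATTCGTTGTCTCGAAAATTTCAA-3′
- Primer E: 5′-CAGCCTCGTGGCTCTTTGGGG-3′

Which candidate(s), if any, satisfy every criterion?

Primer D only.

Primer A (24 nt, A=4 T=8 G=5 C=7): Tm = 2·12 + 4·12 = 72°C, outside 61–69°C ✗; 3' end TTG has 1 G/C ✓; length 24 ✓ — fails.
Primer B (23 nt, A=9 T=7 G=3 C=4): Tm = 2·16 + 4·7 = 60°C, outside 61–69°C ✗; 3' end CAC has 2 G/C ✓; length 23 ✓ — fails.
Primer C (20 nt, A=6 T=6 G=6 C=2): Tm = 2·12 + 4·8 = 56°C, outside 61–69°C ✗; 3' end GAG has 2 G/C ✓; length 20 ✓ — fails.
Primer D (25 nt, A=7 T=9 G=5 C=4): Tm = 2·16 + 4·9 = 68°C ✓; 3' end CAA has 1 G/C ✓; length 25 ✓ — passes.
Primer E (21 nt, A=1 T=6 G=8 C=6): Tm = 2·7 + 4·14 = 70°C, outside 61–69°C ✗; 3' end GGG has 3 G/C ✓; length 21 ✓ — fails.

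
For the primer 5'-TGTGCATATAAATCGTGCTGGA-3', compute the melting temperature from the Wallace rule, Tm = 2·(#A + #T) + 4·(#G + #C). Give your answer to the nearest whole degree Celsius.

Base counts: A=6, T=7, G=6, C=3 (length 22).
Tm = 2·(6+7) + 4·(6+3) = 2·13 + 4·9 = 26 + 36 = 62°C.

62°C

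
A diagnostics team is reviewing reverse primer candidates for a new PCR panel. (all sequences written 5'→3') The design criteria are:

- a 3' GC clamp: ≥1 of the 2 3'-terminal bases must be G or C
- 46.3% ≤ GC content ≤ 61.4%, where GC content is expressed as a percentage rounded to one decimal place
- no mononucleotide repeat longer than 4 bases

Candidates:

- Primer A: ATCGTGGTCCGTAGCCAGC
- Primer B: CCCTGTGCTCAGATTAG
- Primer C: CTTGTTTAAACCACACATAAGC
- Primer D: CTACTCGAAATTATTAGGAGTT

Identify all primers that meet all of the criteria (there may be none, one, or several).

Primer B only.

Primer A (19 nt, A=3 T=4 G=6 C=6): 3' end GC has 2 G/C ✓; GC 12/19 = 63.2%, outside 46.3–61.4% ✗; longest run = 2 ✓ — fails.
Primer B (17 nt, A=3 T=5 G=4 C=5): 3' end AG has 1 G/C ✓; GC 9/17 = 52.9% ✓; longest run = 3 ✓ — passes.
Primer C (22 nt, A=8 T=6 G=2 C=6): 3' end GC has 2 G/C ✓; GC 8/22 = 36.4%, outside 46.3–61.4% ✗; longest run = 3 ✓ — fails.
Primer D (22 nt, A=7 T=8 G=4 C=3): 3' end TT has 0 G/C, need ≥1 ✗; GC 7/22 = 31.8%, outside 46.3–61.4% ✗; longest run = 3 ✓ — fails.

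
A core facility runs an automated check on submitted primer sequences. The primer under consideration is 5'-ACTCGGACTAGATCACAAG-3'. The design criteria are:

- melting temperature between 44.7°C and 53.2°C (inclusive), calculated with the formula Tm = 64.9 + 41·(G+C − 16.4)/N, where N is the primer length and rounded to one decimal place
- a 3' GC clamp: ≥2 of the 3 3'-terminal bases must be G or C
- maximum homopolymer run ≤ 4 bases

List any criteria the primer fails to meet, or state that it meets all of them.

Base counts: A=7, T=3, G=4, C=5 (length 19).
Tm: Tm = 64.9 + 41·(9 − 16.4)/19 = 48.9°C ✓
GC clamp: 3' end AAG has 1 G/C, need ≥2 ✗
homopolymer run: longest run = 2 ✓

Fails: GC clamp.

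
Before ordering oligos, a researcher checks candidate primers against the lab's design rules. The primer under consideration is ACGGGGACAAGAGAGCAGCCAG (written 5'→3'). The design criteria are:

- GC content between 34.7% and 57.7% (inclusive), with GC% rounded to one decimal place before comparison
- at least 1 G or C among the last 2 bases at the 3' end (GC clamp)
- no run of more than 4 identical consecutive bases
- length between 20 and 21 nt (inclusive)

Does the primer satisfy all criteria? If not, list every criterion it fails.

Fails: GC content, length.

Base counts: A=8, T=0, G=9, C=5 (length 22).
GC content: GC 14/22 = 63.6%, outside 34.7–57.7% ✗
GC clamp: 3' end AG has 1 G/C ✓
homopolymer run: longest run = 4 ✓
length: length 22, outside 20–21 ✗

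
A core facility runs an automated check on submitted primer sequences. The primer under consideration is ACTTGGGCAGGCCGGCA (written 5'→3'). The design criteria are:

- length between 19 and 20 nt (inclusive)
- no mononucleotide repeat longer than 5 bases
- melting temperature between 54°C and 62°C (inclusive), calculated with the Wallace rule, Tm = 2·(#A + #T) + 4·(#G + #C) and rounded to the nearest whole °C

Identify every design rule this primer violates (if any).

Fails: length.

Base counts: A=3, T=2, G=7, C=5 (length 17).
length: length 17, outside 19–20 ✗
homopolymer run: longest run = 3 ✓
Tm: Tm = 2·5 + 4·12 = 58°C ✓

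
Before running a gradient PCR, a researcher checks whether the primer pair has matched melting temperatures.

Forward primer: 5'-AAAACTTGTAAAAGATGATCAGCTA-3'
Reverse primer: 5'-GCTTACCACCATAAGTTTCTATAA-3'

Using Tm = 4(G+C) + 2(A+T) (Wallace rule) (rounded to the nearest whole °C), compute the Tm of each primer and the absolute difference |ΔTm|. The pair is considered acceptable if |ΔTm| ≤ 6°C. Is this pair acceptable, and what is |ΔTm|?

|ΔTm| = 0°C; the pair is acceptable.

Forward: A=12 T=6 G=4 C=3 → Tm = 2·18 + 4·7 = 64°C.
Reverse: A=8 T=8 G=2 C=6 → Tm = 2·16 + 4·8 = 64°C.
|ΔTm| = |64 − 64| = 0°C, ≤ 6°C.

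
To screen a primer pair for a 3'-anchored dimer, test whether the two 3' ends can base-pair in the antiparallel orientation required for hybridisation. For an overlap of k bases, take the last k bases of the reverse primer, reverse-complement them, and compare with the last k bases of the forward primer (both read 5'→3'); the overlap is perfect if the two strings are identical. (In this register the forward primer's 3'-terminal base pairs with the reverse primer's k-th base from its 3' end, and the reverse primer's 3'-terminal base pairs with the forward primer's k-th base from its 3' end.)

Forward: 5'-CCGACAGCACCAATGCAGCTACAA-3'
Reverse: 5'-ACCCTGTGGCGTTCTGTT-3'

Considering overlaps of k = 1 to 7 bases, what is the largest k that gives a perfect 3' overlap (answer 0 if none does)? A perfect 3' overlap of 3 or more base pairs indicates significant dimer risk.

Last 7 bases (5'→3') — forward …GCTACAA, reverse …TTCTGTT.
Reverse complement of the reverse primer's last 7 bases: AACAGAA; its first k bases are the reverse complement of the reverse primer's last k bases, so a perfect k-base overlap needs the forward primer's last k bases to equal them.
Comparing (forward last k vs required): k=1: A vs A ✓; k=2: AA vs AA ✓; k=3: CAA vs AAC ✗; k=4: ACAA vs AACA ✗; k=5: TACAA vs AACAG ✗; k=6: CTACAA vs AACAGA ✗; k=7: GCTACAA vs AACAGAA ✗.
Perfect overlaps at k = 1, 2; the largest is 2.

Longest perfect overlap: 2 complementary base pairs; below the dimer-risk threshold (threshold 3).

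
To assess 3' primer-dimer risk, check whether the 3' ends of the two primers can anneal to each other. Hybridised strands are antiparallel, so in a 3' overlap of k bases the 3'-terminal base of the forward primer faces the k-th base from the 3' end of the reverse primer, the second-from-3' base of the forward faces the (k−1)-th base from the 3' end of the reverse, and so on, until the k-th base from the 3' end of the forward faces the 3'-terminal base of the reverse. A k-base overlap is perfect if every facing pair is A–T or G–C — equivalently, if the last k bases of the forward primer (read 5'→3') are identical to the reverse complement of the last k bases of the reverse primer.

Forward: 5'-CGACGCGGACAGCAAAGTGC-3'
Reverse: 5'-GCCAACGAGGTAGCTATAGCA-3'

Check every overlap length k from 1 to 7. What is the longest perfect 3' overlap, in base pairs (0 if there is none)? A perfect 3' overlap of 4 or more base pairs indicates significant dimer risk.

Longest perfect overlap: 3 complementary base pairs; below the dimer-risk threshold (threshold 4).

Last 7 bases (5'→3') — forward …AAAGTGC, reverse …TATAGCA.
Reverse complement of the reverse primer's last 7 bases: TGCTATA; its first k bases are the reverse complement of the reverse primer's last k bases, so a perfect k-base overlap needs the forward primer's last k bases to equal them.
Comparing (forward last k vs required): k=1: C vs T ✗; k=2: GC vs TG ✗; k=3: TGC vs TGC ✓; k=4: GTGC vs TGCT ✗; k=5: AGTGC vs TGCTA ✗; k=6: AAGTGC vs TGCTAT ✗; k=7: AAAGTGC vs TGCTATA ✗.
Only k = 3 is perfect, so the longest perfect 3' overlap is 3.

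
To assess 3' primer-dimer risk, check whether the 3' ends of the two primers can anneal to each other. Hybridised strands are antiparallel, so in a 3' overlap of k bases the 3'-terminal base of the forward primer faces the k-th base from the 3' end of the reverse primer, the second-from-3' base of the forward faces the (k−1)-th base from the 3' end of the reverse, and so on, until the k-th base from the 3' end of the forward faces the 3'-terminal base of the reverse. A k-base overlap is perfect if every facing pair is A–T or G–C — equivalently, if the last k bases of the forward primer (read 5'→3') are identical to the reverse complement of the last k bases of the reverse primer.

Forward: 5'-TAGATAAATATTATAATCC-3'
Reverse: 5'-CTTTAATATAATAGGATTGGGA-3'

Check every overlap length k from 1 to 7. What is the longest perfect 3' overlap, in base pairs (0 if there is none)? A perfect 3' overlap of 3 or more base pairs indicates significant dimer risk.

Last 7 bases (5'→3') — forward …ATAATCC, reverse …ATTGGGA.
Reverse complement of the reverse primer's last 7 bases: TCCCAAT; its first k bases are the reverse complement of the reverse primer's last k bases, so a perfect k-base overlap needs the forward primer's last k bases to equal them.
Comparing (forward last k vs required): k=1: C vs T ✗; k=2: CC vs TC ✗; k=3: TCC vs TCC ✓; k=4: ATCC vs TCCC ✗; k=5: AATCC vs TCCCA ✗; k=6: TAATCC vs TCCCAA ✗; k=7: ATAATCC vs TCCCAAT ✗.
Only k = 3 is perfect, so the longest perfect 3' overlap is 3.

Longest perfect overlap: 3 complementary base pairs; significant dimer risk (threshold 3).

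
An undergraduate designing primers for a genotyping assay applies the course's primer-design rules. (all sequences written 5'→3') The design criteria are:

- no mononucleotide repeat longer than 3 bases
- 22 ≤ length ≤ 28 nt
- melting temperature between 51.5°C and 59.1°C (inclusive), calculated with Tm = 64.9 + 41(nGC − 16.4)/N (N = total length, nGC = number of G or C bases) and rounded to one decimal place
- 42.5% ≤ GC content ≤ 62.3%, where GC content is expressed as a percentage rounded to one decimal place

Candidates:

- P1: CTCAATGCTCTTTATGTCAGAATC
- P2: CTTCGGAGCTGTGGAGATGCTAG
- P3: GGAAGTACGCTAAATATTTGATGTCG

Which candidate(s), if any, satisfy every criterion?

P1 (24 nt, A=6 T=9 G=3 C=6): longest run = 3 ✓; length 24 ✓; Tm = 64.9 + 41·(9 − 16.4)/24 = 52.3°C ✓; GC 9/24 = 37.5%, outside 42.5–62.3% ✗ — fails.
P2 (23 nt, A=4 T=6 G=9 C=4): longest run = 2 ✓; length 23 ✓; Tm = 64.9 + 41·(13 − 16.4)/23 = 58.8°C ✓; GC 13/23 = 56.5% ✓ — passes.
P3 (26 nt, A=8 T=8 G=7 C=3): longest run = 3 ✓; length 26 ✓; Tm = 64.9 + 41·(10 − 16.4)/26 = 54.8°C ✓; GC 10/26 = 38.5%, outside 42.5–62.3% ✗ — fails.

P2 only.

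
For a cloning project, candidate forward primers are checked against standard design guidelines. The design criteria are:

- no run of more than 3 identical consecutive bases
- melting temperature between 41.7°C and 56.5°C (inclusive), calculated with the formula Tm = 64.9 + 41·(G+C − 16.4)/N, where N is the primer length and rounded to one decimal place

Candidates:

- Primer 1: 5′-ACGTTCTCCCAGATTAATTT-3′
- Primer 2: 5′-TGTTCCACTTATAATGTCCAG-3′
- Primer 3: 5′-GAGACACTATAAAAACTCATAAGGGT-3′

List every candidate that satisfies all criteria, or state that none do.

Primer 1 (20 nt, A=5 T=8 G=2 C=5): longest run = 3 ✓; Tm = 64.9 + 41·(7 − 16.4)/20 = 45.6°C ✓ — passes.
Primer 2 (21 nt, A=5 T=8 G=3 C=5): longest run = 2 ✓; Tm = 64.9 + 41·(8 − 16.4)/21 = 48.5°C ✓ — passes.
Primer 3 (26 nt, A=12 T=5 G=5 C=4): longest run = 5, exceeds 3 ✗; Tm = 64.9 + 41·(9 − 16.4)/26 = 53.2°C ✓ — fails.

Primer 1 and Primer 2.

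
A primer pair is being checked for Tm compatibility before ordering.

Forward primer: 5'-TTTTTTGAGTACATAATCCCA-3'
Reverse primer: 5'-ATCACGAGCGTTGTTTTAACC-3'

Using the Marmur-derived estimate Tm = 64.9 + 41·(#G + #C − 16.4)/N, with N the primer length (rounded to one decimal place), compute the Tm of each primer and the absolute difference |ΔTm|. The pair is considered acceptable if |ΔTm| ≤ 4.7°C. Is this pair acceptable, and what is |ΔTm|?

|ΔTm| = 5.9°C; the pair is not acceptable.

Forward: G+C = 6, N = 21 → Tm = 64.9 + 41·(6 − 16.4)/21 = 44.6°C.
Reverse: G+C = 9, N = 21 → Tm = 64.9 + 41·(9 − 16.4)/21 = 50.5°C.
|ΔTm| = |44.6 − 50.5| = 5.9°C, > 4.7°C.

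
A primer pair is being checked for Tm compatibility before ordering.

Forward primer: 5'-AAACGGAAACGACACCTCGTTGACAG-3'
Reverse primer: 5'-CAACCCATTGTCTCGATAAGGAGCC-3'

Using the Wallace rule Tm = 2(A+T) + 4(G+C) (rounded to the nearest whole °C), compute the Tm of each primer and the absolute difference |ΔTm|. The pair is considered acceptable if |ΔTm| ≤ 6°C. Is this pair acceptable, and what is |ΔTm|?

|ΔTm| = 2°C; the pair is acceptable.

Forward: A=10 T=3 G=6 C=7 → Tm = 2·13 + 4·13 = 78°C.
Reverse: A=7 T=5 G=5 C=8 → Tm = 2·12 + 4·13 = 76°C.
|ΔTm| = |78 − 76| = 2°C, ≤ 6°C.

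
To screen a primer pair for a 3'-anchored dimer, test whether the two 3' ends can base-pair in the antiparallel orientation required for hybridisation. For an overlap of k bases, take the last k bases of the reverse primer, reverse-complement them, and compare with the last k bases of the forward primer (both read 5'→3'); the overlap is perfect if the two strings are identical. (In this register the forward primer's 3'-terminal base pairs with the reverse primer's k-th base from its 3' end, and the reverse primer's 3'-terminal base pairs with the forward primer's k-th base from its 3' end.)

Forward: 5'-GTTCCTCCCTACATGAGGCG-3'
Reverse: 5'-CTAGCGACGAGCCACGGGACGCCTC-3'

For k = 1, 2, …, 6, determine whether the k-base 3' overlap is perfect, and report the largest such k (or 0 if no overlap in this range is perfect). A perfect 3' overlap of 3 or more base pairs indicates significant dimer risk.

Longest perfect overlap: 6 complementary base pairs; significant dimer risk (threshold 3).

Last 6 bases (5'→3') — forward …GAGGCG, reverse …CGCCTC.
Reverse complement of the reverse primer's last 6 bases: GAGGCG; its first k bases are the reverse complement of the reverse primer's last k bases, so a perfect k-base overlap needs the forward primer's last k bases to equal them.
Comparing (forward last k vs required): k=1: G vs G ✓; k=2: CG vs GA ✗; k=3: GCG vs GAG ✗; k=4: GGCG vs GAGG ✗; k=5: AGGCG vs GAGGC ✗; k=6: GAGGCG vs GAGGCG ✓.
Perfect overlaps at k = 1, 6; the largest is 6.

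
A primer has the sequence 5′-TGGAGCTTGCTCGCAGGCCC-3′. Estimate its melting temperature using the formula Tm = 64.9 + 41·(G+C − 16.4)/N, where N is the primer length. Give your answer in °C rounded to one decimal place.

60.0°C

Base counts: A=2, T=4, G=7, C=7; G+C = 14, N = 20.
Tm = 64.9 + 41·(14 − 16.4)/20 = 64.9 + -98.40/20 = 60.0°C.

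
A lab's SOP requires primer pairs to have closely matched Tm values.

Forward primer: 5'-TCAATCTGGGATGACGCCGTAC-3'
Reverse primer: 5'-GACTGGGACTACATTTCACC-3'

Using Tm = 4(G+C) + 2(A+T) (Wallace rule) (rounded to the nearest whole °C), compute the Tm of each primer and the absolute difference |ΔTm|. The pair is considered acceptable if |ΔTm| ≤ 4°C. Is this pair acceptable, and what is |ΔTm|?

|ΔTm| = 8°C; the pair is not acceptable.

Forward: A=5 T=5 G=6 C=6 → Tm = 2·10 + 4·12 = 68°C.
Reverse: A=5 T=5 G=4 C=6 → Tm = 2·10 + 4·10 = 60°C.
|ΔTm| = |68 − 60| = 8°C, > 4°C.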